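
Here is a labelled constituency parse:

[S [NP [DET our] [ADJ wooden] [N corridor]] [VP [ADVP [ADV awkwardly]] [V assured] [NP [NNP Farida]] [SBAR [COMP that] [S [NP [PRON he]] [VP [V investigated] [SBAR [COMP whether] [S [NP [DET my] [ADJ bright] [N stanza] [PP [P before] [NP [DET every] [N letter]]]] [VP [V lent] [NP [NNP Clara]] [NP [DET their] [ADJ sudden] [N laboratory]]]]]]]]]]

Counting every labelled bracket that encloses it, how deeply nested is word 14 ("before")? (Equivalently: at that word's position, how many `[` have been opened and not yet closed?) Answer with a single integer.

10

The word sits inside P, which is inside PP, inside NP, inside S, inside SBAR, inside VP, inside S, inside SBAR, inside VP, inside S — 10 brackets in all.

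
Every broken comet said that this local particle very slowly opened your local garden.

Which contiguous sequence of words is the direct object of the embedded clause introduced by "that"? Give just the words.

your local garden

The verb of the embedded clause introduced by "that" is "opened"; its direct object is the NP "your local garden".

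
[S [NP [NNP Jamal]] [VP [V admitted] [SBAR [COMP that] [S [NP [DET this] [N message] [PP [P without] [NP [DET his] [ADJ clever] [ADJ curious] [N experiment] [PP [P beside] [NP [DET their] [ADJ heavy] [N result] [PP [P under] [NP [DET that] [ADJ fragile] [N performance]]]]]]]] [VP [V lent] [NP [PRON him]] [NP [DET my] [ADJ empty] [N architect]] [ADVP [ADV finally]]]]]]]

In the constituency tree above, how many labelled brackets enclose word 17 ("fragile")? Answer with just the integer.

The word sits inside ADJ, which is inside NP, inside PP, inside NP, inside PP, inside NP, inside PP, inside NP, inside S, inside SBAR, inside VP, inside S — 12 brackets in all.

12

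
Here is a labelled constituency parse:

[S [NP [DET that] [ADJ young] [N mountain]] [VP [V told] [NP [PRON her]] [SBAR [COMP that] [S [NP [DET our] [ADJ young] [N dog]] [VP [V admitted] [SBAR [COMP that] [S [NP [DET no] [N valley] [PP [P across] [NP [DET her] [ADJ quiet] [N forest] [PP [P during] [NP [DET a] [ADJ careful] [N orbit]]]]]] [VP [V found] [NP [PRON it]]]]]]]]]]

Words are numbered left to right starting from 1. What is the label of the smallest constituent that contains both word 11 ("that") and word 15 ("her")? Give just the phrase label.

SBAR

The smallest bracket enclosing both words is [SBAR that no valley across her quiet forest during a careful orbit found it], so the label is SBAR.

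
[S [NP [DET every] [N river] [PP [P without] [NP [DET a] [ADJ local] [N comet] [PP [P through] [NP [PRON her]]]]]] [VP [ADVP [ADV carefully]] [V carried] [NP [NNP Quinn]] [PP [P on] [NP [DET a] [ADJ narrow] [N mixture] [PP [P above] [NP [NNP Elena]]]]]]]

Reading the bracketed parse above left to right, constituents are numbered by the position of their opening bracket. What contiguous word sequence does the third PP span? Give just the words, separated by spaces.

on a narrow mixture above Elena

Opening `[PP` markers occur at word positions 3, 7, 12, 16; the third of these opens the constituent [PP on a narrow mixture above Elena].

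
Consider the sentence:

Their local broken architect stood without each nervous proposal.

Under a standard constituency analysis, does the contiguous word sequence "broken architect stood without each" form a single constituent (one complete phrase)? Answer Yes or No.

No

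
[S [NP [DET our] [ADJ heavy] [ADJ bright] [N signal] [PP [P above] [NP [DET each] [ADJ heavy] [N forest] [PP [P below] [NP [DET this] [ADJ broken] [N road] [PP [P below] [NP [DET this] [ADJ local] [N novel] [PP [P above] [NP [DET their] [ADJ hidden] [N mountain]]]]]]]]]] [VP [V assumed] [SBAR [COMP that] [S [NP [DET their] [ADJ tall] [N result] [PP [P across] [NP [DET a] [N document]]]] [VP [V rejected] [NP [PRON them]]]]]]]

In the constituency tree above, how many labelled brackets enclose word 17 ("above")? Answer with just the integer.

10

The word sits inside P, which is inside PP, inside NP, inside PP, inside NP, inside PP, inside NP, inside PP, inside NP, inside S — 10 brackets in all.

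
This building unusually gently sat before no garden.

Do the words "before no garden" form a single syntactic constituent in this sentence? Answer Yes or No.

Yes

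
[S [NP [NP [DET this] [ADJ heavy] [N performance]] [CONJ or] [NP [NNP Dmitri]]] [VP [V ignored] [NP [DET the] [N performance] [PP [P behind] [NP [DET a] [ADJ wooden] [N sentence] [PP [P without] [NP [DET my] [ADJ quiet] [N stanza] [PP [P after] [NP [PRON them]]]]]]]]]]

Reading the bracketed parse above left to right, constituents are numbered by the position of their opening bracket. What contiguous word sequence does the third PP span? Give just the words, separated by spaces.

after them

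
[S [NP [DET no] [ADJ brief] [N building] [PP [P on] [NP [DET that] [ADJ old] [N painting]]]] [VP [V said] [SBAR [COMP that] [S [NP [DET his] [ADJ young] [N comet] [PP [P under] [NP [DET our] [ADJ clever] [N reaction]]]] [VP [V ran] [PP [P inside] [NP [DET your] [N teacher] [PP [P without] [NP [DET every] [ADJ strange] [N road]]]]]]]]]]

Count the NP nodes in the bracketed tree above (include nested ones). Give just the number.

6

The NP constituents are: [NP no brief building on that old painting]; [NP that old painting]; [NP his young comet under our clever reaction]; [NP our clever reaction]; [NP your teacher without every strange road]; [NP every strange road]. Total: 6.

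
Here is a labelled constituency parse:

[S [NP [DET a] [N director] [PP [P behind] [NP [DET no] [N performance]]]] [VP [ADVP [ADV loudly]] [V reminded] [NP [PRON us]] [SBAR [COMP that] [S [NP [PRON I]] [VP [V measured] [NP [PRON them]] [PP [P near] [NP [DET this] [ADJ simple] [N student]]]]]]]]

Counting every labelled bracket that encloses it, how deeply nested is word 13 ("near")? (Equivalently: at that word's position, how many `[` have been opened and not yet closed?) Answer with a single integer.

The word sits inside P, which is inside PP, inside VP, inside S, inside SBAR, inside VP, inside S — 7 brackets in all.

7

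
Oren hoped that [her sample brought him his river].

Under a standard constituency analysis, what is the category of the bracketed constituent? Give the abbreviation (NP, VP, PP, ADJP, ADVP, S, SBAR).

S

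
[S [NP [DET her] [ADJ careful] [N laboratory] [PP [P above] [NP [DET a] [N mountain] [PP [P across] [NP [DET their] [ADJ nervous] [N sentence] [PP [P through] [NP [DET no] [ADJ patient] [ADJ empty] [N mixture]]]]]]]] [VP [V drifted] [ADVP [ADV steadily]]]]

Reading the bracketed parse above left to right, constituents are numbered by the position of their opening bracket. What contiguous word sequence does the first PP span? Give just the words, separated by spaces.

above a mountain across their nervous sentence through no patient empty mixture

The PP opening brackets appear, in order, over: "above a mountain across their nervous sentence through no patient empty mixture"; "across their nervous sentence through no patient empty mixture"; "through no patient empty mixture". The first one spans "above a mountain across their nervous sentence through no patient empty mixture".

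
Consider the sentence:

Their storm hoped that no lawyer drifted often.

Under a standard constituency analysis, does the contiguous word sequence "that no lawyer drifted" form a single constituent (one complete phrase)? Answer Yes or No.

No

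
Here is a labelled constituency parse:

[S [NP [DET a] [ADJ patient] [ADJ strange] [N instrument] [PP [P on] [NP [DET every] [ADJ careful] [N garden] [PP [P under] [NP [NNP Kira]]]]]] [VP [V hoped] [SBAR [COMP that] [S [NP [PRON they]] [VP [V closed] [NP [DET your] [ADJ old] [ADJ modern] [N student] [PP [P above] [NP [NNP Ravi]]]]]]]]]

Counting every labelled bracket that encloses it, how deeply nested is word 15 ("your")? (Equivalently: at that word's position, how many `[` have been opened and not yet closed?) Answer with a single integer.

7

Path from the root down to the word: S → VP → SBAR → S → VP → NP → DET. That is 7 enclosing brackets.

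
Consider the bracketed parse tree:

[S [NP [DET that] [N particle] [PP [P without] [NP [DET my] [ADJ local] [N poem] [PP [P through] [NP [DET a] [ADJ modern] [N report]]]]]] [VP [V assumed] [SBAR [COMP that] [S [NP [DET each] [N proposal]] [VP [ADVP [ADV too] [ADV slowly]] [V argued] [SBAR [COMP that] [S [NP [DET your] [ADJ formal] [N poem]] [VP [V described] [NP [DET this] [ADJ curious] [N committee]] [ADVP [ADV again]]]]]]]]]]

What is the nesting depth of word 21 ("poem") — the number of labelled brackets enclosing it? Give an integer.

9

Path from the root down to the word: S → VP → SBAR → S → VP → SBAR → S → NP → N. That is 9 enclosing brackets.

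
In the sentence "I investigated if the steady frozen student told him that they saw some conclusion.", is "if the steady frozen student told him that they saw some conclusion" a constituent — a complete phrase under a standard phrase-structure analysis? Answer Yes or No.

Yes

These words form the whole subordinate clause headed by "if", so yes — one constituent.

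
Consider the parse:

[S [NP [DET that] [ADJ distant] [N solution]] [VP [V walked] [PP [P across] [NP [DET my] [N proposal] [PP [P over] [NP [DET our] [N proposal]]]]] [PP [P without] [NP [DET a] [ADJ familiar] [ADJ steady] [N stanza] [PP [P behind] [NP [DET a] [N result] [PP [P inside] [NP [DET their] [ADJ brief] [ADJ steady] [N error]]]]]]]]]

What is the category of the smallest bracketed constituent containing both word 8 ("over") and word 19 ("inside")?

VP

Word 8 lies under S → VP → PP → NP → PP → P; word 19 lies under S → VP → PP → NP → PP → NP → PP → P. The lowest shared node is the VP.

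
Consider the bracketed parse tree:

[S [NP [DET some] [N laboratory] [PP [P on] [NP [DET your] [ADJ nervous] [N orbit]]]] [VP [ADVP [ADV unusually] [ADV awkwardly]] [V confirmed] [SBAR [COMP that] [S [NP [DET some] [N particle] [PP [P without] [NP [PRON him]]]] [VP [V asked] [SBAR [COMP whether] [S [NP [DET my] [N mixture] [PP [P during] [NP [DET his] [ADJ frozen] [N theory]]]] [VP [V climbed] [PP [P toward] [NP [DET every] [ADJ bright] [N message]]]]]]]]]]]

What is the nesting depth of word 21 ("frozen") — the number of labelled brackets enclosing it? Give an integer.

11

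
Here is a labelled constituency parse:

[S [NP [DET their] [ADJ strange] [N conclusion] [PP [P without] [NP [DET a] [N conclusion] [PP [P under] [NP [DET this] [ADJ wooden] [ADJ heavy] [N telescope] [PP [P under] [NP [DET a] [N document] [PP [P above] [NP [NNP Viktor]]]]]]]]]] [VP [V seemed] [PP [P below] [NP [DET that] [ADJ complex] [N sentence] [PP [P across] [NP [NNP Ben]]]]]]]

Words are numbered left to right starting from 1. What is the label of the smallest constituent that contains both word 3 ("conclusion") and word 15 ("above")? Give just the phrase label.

NP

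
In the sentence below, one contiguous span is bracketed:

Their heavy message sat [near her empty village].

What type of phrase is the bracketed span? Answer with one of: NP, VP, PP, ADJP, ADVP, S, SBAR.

The span is built around the preposition "near" — a prepositional phrase (PP).

PP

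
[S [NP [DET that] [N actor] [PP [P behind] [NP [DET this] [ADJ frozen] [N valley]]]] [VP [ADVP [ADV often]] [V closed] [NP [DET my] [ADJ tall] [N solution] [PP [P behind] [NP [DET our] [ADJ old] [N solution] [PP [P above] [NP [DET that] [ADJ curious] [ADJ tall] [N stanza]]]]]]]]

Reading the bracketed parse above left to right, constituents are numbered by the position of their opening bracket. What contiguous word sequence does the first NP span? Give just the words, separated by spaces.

In left-to-right order the NP constituents are "that actor behind this frozen valley"; "this frozen valley"; "my tall solution behind our old solution above that curious tall stanza"; "our old solution above that curious tall stanza"; "that curious tall stanza". Number 1 is "that actor behind this frozen valley".

that actor behind this frozen valley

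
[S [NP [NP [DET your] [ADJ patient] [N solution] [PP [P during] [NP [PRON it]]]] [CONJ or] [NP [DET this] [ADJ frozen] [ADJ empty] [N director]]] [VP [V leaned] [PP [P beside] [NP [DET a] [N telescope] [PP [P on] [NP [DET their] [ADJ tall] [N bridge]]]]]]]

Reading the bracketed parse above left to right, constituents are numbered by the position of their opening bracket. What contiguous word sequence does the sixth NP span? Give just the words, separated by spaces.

their tall bridge

The NP opening brackets appear, in order, over: "your patient solution during it or this frozen empty director"; "your patient solution during it"; "it"; "this frozen empty director"; "a telescope on their tall bridge"; "their tall bridge". The sixth one spans "their tall bridge".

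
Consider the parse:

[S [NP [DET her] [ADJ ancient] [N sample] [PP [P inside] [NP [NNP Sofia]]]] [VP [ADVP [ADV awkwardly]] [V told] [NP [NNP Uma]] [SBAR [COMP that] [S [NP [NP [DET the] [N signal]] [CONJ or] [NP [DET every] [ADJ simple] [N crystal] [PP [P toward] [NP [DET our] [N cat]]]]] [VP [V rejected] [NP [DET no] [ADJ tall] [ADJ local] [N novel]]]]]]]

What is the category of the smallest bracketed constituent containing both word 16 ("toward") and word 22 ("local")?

S

Both words fall inside [S the signal or every simple crystal toward our cat rejected no tall local novel] (words 10–23), and no smaller constituent contains them both. Label: S.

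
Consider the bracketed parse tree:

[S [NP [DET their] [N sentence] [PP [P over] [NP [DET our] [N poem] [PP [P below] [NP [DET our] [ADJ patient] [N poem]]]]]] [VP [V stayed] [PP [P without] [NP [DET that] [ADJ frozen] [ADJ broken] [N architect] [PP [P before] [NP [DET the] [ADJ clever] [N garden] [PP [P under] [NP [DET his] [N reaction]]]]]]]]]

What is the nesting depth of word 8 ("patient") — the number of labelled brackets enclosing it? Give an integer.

7

Path from the root down to the word: S → NP → PP → NP → PP → NP → ADJ. That is 7 enclosing brackets.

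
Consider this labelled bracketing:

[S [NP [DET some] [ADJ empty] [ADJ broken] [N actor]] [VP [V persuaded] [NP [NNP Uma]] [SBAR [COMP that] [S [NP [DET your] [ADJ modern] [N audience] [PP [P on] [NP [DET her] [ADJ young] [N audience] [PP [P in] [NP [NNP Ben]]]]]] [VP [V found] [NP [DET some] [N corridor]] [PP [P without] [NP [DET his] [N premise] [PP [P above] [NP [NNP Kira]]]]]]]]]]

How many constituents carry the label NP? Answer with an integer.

8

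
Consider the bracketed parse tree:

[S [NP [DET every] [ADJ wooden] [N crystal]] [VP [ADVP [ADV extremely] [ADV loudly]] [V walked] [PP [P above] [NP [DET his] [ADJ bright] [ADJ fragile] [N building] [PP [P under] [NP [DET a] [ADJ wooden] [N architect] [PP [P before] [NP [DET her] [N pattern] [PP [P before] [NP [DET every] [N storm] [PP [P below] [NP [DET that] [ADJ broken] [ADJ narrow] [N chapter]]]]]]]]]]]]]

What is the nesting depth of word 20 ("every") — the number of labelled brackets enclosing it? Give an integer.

The word sits inside DET, which is inside NP, inside PP, inside NP, inside PP, inside NP, inside PP, inside NP, inside PP, inside VP, inside S — 11 brackets in all.

11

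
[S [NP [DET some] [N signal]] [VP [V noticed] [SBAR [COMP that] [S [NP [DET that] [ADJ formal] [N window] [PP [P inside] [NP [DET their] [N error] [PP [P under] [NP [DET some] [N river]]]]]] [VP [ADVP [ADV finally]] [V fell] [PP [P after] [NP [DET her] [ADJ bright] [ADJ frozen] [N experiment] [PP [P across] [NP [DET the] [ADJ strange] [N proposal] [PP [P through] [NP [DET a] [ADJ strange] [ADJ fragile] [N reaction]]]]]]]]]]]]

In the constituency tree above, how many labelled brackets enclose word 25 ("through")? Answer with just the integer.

11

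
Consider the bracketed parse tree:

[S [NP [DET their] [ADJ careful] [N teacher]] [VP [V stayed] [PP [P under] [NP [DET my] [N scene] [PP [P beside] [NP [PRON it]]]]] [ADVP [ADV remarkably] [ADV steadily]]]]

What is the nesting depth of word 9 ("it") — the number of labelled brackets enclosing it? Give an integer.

7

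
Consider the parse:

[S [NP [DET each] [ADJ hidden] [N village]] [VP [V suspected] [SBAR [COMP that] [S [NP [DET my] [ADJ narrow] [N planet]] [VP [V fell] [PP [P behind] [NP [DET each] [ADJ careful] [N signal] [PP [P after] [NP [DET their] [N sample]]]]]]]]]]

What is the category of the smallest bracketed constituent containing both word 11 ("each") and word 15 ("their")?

NP

Word 11 lies under S → VP → SBAR → S → VP → PP → NP → DET; word 15 lies under S → VP → SBAR → S → VP → PP → NP → PP → NP → DET. The lowest shared node is the NP.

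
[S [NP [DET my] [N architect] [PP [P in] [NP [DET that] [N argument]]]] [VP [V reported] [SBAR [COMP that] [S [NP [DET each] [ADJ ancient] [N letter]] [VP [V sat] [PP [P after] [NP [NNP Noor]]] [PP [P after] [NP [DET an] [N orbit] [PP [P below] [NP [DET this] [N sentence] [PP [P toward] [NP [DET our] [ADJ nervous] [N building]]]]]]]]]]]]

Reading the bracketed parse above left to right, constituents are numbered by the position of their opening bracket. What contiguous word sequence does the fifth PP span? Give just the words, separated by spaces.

In left-to-right order the PP constituents are "in that argument"; "after Noor"; "after an orbit below this sentence toward our nervous building"; "below this sentence toward our nervous building"; "toward our nervous building". Number 5 is "toward our nervous building".

toward our nervous building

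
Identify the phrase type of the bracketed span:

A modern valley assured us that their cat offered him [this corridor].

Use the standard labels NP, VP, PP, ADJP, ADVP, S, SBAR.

NP

The span is built around the noun "corridor" — a noun phrase (NP).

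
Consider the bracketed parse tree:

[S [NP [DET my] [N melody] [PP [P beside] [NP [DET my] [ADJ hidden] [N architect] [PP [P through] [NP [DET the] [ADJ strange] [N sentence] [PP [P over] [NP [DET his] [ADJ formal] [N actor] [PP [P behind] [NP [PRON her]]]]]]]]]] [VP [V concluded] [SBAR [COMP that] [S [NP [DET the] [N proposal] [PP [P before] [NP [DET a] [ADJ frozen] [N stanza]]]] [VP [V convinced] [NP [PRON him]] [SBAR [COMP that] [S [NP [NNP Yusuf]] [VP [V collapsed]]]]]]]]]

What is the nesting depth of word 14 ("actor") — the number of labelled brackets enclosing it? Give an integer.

Path from the root down to the word: S → NP → PP → NP → PP → NP → PP → NP → N. That is 9 enclosing brackets.

9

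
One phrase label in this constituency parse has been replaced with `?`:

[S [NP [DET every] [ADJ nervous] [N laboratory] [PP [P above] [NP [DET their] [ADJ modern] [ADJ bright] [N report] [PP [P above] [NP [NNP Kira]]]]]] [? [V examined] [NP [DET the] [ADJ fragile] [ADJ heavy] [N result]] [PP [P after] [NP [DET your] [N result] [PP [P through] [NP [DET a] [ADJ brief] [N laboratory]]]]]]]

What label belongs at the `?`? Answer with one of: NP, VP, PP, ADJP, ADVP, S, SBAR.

VP

A constituent whose immediate children are V 'examined', NP, PP is a verb phrase: VP.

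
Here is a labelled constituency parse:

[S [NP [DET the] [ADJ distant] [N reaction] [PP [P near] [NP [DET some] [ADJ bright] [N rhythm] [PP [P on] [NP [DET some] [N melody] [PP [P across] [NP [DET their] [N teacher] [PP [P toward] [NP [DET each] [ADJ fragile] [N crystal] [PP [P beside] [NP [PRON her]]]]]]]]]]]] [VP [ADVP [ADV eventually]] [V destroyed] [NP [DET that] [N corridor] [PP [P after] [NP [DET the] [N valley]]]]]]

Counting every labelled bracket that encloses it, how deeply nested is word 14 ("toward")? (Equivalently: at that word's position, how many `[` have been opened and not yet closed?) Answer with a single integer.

10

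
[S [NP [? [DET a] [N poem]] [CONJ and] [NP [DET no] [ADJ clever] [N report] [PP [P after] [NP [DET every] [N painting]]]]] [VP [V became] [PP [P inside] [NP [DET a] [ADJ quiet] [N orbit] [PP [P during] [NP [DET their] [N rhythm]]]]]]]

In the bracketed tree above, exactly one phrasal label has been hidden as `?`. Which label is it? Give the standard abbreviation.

Looking at what the `?` directly dominates — DET 'a', N 'poem' — this is a noun phrase (NP).

NP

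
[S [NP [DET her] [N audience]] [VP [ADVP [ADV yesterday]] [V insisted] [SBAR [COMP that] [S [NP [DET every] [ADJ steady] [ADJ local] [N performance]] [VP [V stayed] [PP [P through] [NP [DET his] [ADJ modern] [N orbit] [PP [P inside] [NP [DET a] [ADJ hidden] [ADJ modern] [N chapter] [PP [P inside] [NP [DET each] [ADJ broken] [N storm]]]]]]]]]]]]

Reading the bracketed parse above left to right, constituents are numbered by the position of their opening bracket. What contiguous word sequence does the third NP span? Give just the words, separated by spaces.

his modern orbit inside a hidden modern chapter inside each broken storm

In left-to-right order the NP constituents are "her audience"; "every steady local performance"; "his modern orbit inside a hidden modern chapter inside each broken storm"; "a hidden modern chapter inside each broken storm"; "each broken storm". Number 3 is "his modern orbit inside a hidden modern chapter inside each broken storm".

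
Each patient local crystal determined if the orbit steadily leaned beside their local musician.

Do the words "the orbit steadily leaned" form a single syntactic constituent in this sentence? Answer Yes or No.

"the" belongs to the noun phrase "the orbit" while "leaned" belongs to the verb phrase "steadily leaned beside their local musician"; a span that runs across that boundary is not a single phrase.

No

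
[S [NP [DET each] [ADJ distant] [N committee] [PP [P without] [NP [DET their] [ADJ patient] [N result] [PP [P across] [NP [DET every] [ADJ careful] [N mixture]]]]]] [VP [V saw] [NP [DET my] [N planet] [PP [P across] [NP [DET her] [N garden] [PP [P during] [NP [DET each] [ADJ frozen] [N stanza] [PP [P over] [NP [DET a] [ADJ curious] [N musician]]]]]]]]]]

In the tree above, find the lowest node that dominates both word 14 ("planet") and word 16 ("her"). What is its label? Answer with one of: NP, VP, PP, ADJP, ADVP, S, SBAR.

NP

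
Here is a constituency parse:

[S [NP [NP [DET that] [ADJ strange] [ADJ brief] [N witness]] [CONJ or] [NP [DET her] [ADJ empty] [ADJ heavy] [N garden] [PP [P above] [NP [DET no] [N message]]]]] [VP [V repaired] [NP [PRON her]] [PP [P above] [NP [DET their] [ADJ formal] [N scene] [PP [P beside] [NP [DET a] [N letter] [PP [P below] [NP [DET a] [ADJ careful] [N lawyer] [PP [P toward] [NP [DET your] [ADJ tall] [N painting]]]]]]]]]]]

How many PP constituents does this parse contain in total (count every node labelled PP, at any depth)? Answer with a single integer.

5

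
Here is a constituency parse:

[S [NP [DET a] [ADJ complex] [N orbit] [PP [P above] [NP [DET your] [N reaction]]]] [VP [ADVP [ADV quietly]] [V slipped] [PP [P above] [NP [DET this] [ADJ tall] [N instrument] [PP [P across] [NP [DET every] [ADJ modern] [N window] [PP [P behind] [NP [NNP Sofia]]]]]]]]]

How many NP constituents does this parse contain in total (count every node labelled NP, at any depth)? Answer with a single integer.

5

Scanning left to right, an opening `[NP` appears at word positions 1, 5, 10, 14, 18 — 5 in total.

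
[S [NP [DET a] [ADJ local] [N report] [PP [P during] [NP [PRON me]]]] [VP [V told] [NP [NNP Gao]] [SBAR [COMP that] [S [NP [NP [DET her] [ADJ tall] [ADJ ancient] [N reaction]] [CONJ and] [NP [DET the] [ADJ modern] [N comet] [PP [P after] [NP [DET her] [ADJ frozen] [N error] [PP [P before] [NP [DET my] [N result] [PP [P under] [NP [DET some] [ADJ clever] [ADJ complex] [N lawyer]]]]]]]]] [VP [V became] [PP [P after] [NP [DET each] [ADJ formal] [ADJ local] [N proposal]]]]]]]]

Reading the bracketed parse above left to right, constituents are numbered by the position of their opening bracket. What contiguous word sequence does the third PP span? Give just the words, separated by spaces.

before my result under some clever complex lawyer

Opening `[PP` markers occur at word positions 4, 17, 21, 24, 30; the third of these opens the constituent [PP before my result under some clever complex lawyer].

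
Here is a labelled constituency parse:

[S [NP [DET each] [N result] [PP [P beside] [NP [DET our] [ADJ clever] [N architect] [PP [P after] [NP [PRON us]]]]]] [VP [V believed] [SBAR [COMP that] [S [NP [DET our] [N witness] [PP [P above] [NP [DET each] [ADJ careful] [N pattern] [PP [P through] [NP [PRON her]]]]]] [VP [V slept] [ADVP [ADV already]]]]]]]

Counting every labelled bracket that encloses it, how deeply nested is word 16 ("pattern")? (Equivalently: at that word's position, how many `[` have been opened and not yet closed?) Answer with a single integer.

The word sits inside N, which is inside NP, inside PP, inside NP, inside S, inside SBAR, inside VP, inside S — 8 brackets in all.

8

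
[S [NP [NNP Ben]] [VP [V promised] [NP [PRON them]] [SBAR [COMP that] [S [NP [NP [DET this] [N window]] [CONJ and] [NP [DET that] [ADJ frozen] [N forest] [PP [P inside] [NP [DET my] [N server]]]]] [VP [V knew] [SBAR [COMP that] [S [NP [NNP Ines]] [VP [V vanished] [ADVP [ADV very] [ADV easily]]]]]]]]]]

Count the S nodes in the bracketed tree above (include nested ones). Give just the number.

Listing each S by its span: [S Ben promised them that this window and that frozen forest inside my server knew that Ines vanished very easily]; [S this window and that frozen forest inside my server knew that Ines vanished very easily]; [S Ines vanished very easily] — that makes 3.

3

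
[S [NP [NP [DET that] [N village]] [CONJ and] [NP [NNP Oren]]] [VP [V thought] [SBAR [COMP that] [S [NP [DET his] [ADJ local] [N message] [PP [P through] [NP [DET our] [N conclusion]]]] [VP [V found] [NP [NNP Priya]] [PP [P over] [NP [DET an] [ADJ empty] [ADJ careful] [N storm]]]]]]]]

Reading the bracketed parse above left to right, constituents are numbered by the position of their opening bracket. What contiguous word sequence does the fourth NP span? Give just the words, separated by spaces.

his local message through our conclusion

Opening `[NP` markers occur at word positions 1, 1, 4, 7, 11, 14, 16; the fourth of these opens the constituent [NP his local message through our conclusion].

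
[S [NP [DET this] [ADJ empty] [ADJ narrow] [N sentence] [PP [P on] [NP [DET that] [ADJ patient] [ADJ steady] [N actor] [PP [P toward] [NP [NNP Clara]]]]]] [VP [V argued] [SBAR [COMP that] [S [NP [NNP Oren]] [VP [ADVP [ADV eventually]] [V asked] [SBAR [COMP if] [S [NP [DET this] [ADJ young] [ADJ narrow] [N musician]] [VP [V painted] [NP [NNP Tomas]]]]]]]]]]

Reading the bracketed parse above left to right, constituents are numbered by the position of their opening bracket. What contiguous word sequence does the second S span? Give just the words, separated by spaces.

Oren eventually asked if this young narrow musician painted Tomas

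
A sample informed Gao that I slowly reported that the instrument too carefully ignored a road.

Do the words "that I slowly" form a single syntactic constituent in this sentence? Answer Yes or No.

No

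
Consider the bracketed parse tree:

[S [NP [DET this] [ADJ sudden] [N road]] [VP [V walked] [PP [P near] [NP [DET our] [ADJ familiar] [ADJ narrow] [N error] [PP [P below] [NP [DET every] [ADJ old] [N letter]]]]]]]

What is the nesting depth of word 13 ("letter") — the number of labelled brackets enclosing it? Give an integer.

7

Counting open brackets not yet closed at "letter": [S [VP [PP [NP [PP [NP [N = 7.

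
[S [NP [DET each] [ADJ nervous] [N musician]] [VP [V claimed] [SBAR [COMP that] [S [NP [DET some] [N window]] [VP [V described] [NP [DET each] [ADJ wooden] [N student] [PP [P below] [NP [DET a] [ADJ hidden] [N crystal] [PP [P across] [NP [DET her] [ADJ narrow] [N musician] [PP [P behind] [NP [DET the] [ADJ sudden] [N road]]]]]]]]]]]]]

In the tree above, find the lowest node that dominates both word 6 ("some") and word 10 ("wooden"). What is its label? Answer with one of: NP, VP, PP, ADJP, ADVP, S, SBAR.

S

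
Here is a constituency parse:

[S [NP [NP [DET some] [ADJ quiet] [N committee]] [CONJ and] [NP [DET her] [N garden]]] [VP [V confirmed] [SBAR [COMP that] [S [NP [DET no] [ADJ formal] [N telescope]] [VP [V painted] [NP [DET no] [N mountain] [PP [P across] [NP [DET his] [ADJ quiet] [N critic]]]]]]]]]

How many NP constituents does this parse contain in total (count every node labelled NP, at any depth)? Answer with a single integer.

6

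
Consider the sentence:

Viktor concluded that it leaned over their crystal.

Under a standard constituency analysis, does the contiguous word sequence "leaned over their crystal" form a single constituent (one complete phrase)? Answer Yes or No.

Yes

The sequence corresponds to a single VP node — the verb phrase "leaned over their crystal".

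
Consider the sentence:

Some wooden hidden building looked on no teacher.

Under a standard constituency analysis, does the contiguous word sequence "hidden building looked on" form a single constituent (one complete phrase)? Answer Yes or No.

The smallest constituent containing the whole sequence is the clause [S some wooden hidden building looked on no teacher], but the sequence is only part of it — it straddles the boundary between noun phrase "some wooden hidden building" and verb phrase "looked on no teacher".

No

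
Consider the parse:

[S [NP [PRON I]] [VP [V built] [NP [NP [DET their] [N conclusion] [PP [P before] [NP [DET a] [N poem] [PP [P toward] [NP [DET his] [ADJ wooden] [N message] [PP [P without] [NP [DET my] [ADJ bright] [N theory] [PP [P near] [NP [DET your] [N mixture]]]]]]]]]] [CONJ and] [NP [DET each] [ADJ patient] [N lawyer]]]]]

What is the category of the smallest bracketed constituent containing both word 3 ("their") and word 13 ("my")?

NP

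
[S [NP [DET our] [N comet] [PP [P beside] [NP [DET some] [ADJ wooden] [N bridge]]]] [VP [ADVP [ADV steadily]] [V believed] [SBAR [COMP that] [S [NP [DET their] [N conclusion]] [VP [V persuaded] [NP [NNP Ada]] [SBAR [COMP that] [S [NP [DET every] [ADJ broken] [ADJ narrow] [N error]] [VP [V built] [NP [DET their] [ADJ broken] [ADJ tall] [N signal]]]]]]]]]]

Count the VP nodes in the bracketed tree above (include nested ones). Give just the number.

Listing each VP by its span: [VP steadily believed that their conclusion persuaded Ada that every broken narrow error built their broken tall signal]; [VP persuaded Ada that every broken narrow error built their broken tall signal]; [VP built their broken tall signal] — that makes 3.

3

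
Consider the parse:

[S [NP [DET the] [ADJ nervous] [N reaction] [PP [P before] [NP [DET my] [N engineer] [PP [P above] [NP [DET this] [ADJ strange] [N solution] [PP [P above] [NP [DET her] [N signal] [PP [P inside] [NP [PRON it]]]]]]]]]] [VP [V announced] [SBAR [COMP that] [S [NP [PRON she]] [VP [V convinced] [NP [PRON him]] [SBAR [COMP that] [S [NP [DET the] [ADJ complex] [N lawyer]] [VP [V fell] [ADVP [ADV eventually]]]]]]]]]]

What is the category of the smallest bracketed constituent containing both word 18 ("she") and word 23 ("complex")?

S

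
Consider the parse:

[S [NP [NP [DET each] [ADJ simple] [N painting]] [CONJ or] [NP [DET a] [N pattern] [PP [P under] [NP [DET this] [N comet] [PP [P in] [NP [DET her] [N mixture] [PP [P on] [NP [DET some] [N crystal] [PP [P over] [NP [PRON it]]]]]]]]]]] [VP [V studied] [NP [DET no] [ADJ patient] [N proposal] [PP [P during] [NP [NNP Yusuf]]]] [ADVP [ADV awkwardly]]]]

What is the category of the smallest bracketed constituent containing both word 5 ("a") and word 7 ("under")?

NP

Both words fall inside [NP a pattern under this comet in her mixture on some crystal over it] (words 5–17), and no smaller constituent contains them both. Label: NP.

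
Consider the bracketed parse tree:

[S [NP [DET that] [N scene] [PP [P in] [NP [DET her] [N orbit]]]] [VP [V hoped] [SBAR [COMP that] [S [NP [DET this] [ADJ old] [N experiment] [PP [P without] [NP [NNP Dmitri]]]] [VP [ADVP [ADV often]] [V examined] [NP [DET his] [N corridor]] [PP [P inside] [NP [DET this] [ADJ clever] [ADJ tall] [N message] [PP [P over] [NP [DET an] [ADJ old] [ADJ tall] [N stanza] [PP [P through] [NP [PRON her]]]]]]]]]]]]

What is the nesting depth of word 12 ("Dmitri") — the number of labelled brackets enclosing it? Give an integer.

8

Counting open brackets not yet closed at "Dmitri": [S [VP [SBAR [S [NP [PP [NP [NNP = 8.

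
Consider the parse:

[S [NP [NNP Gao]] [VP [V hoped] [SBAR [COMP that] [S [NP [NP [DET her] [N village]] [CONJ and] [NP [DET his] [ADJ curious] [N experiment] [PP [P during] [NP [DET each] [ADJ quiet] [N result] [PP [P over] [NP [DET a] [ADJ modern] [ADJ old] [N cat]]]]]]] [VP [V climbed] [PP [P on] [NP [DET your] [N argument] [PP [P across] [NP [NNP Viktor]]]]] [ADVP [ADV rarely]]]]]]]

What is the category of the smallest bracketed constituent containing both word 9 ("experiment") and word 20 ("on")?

S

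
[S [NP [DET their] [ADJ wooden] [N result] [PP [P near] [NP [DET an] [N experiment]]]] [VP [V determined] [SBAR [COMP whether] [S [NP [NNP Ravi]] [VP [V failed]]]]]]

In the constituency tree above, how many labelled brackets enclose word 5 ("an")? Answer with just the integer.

5

Path from the root down to the word: S → NP → PP → NP → DET. That is 5 enclosing brackets.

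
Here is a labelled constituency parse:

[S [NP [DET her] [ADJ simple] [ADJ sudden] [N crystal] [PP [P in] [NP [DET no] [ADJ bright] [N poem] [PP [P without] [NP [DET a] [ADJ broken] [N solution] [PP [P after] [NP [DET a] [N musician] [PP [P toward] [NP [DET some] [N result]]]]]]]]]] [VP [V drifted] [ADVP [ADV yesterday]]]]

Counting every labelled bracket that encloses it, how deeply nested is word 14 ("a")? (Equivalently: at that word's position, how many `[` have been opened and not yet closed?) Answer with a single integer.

9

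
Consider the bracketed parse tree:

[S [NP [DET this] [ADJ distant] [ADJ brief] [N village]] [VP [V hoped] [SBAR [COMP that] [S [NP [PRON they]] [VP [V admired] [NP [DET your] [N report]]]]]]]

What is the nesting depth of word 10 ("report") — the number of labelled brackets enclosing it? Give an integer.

7

Path from the root down to the word: S → VP → SBAR → S → VP → NP → N. That is 7 enclosing brackets.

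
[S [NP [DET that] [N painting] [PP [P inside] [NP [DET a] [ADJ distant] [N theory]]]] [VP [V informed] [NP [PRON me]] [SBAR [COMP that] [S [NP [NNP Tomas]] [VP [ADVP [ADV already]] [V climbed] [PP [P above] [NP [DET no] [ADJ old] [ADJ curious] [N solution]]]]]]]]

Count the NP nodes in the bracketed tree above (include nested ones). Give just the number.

5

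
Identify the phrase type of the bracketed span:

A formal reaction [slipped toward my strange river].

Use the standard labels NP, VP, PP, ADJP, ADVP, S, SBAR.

"slipped" is the head of the bracketed span, so the span is a verb phrase: VP.

VP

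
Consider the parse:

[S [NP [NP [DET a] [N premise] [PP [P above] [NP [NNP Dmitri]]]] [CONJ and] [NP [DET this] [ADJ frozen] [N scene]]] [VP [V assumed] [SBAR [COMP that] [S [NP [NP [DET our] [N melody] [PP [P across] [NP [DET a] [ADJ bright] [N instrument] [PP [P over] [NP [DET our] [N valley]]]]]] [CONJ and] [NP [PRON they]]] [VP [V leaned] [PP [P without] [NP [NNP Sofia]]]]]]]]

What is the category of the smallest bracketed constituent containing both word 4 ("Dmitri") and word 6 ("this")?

Word 4 lies under S → NP → NP → PP → NP → NNP; word 6 lies under S → NP → NP → DET. The lowest shared node is the NP.

NP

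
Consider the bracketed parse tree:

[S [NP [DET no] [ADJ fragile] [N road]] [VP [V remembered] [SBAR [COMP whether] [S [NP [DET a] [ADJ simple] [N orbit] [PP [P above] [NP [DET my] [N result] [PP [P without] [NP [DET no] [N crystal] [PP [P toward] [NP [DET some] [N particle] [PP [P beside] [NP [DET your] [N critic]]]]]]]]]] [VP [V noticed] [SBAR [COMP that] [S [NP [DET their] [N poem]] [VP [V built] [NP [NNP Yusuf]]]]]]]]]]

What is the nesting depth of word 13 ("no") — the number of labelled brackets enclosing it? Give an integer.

Path from the root down to the word: S → VP → SBAR → S → NP → PP → NP → PP → NP → DET. That is 10 enclosing brackets.

10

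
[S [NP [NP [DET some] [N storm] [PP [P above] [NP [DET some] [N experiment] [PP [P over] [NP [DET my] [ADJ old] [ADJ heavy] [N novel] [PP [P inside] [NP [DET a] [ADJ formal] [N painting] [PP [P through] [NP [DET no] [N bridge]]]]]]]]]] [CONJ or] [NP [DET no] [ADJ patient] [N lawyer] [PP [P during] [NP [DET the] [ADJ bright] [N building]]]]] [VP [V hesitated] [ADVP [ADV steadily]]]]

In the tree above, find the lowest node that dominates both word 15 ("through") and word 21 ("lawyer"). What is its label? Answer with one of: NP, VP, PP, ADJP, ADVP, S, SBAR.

The smallest bracket enclosing both words is [NP some storm above some experiment over my old heavy novel inside a formal painting through no bridge or no patient lawyer during the bright building], so the label is NP.

NP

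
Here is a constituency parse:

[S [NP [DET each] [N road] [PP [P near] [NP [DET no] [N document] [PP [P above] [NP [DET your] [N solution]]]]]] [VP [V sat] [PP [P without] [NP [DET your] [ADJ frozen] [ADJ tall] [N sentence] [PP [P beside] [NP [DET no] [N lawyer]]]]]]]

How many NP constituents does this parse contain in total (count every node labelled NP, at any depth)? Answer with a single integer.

Listing each NP by its span: [NP each road near no document above your solution]; [NP no document above your solution]; [NP your solution]; [NP your frozen tall sentence beside no lawyer]; [NP no lawyer] — that makes 5.

5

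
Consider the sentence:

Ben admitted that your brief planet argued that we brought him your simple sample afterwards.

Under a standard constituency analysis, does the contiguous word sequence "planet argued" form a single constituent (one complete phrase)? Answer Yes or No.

"planet" belongs to the noun phrase "your brief planet" while "argued" belongs to the verb phrase "argued that we brought him your simple sample afterwards"; a span that runs across that boundary is not a single phrase.

No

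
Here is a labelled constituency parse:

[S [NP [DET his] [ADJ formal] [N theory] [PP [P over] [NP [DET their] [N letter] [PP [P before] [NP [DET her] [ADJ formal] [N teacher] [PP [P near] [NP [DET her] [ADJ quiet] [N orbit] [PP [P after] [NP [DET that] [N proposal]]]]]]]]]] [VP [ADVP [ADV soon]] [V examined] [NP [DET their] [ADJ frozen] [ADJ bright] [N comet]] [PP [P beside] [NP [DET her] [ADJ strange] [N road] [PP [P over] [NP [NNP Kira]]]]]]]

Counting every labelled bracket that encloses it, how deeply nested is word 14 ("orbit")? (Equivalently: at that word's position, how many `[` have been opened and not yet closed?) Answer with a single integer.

The word sits inside N, which is inside NP, inside PP, inside NP, inside PP, inside NP, inside PP, inside NP, inside S — 9 brackets in all.

9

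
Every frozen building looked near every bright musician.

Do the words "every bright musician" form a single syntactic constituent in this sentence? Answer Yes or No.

Yes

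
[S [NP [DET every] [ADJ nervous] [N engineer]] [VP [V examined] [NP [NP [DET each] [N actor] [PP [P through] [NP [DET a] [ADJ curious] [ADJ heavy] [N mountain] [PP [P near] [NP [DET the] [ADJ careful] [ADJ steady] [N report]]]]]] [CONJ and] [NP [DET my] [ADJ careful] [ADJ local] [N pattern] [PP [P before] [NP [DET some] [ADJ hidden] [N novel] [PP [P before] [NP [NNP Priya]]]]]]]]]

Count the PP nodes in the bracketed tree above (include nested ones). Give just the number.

4

The PP constituents are: [PP through a curious heavy mountain near the careful steady report]; [PP near the careful steady report]; [PP before some hidden novel before Priya]; [PP before Priya]. Total: 4.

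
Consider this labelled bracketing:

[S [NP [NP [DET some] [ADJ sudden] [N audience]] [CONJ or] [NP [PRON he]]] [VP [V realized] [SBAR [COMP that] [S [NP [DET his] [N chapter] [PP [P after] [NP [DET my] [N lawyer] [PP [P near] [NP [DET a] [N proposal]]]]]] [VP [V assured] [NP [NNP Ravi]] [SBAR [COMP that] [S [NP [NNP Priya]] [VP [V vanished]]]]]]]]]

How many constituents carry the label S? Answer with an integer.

3

Scanning left to right, an opening `[S` appears at word positions 1, 8, 19 — 3 in total.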